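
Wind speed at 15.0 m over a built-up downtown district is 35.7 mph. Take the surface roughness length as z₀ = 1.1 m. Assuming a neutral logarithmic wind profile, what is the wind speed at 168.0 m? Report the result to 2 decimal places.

68.71 mph

Log law: V(z) ∝ ln(z/z₀), so V₂/V₁ = ln(z₂/z₀) / ln(z₁/z₀).
ln(168.0/1.1) = 5.0287, ln(15.0/1.1) = 2.6127
V₂ = 35.7 × 5.0287/2.6127 = 35.7 × 1.9247 = 68.7106 mph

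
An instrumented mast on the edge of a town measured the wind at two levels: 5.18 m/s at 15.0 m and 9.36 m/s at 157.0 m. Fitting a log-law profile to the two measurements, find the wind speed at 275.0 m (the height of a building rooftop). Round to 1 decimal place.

10.4 m/s

Log law: V ∝ ln(z/z₀). From the pair, with r = V₁/V₂ = 0.55342,
ln z₀ = (ln z₁ − r·ln z₂)/(1 − r) = (2.7081 − 0.55342×5.0562)/0.44658 = -0.2019 → z₀ = 0.8172 m
V₃ = V₁ · ln(z₃/z₀)/ln(z₁/z₀) = 5.18 × 5.8187/2.9100 = 10.3578 m/s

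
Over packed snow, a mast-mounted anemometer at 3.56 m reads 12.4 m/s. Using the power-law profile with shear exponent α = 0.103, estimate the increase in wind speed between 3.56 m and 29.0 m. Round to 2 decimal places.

Power law: V₂ = V₁ · (z₂/z₁)^α = 12.4 × (8.1461)^0.103 = 15.3904 m/s
ΔV = 15.3904 − 12.4 = 2.9904 m/s

2.99 m/s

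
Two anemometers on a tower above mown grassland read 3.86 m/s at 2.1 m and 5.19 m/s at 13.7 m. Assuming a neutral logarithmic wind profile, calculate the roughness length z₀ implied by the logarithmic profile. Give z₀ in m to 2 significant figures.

Log law: V(z) ∝ ln(z/z₀). With r = V₁/V₂ = 3.86/5.19 = 0.74374,
r · ln(z₂/z₀) = ln(z₁/z₀) ⇒ ln z₀ = (ln z₁ − r·ln z₂)/(1 − r)
ln z₀ = (0.74194 − 0.74374×2.61740) / 0.25626 = -4.7011
z₀ = exp(-4.7011) = 0.009085 m

z₀ ≈ 0.0091 m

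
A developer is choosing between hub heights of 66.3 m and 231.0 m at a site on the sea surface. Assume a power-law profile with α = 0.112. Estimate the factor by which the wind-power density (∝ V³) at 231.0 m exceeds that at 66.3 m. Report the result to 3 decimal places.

Speed ratio: V_B/V_A = (z_B/z_A)^α = (231.0/66.3)^0.112 = (3.4842)^0.112 = 1.15005
Power-density ratio: P_B/P_A = (V_B/V_A)³ = (1.15005)³ = 1.52106

1.521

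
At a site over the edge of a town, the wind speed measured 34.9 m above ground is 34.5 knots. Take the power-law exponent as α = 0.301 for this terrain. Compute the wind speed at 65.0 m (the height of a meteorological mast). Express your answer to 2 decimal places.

41.60 knots

Power-law profile: V₂ = V₁ · (z₂/z₁)^α
V₂ = 34.5 × (65.0/34.9)^0.301 = 34.5 × (1.8625)^0.301
    = 34.5 × 1.2059 = 41.6021 knots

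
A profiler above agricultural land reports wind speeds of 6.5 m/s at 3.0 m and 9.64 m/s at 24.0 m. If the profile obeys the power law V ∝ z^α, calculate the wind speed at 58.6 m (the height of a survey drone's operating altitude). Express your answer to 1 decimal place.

First find α: α = ln(V₂/V₁)/ln(z₂/z₁) = ln(9.64/6.5)/ln(24.0/3.0) = 0.39412/2.07944 = 0.1895
Extrapolate from 24.0 m to 58.6 m: V₃ = 9.64 × (58.6/24.0)^0.1895 = 9.64 × 1.1843 = 11.4171 m/s

11.4 m/s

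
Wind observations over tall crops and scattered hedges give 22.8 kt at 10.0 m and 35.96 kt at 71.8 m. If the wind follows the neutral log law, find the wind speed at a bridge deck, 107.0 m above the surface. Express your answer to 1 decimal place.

Log law: V ∝ ln(z/z₀). From the pair, with r = V₁/V₂ = 0.63404,
ln z₀ = (ln z₁ − r·ln z₂)/(1 − r) = (2.3026 − 0.63404×4.2739)/0.36596 = -1.1127 → z₀ = 0.3287 m
V₃ = V₁ · ln(z₃/z₀)/ln(z₁/z₀) = 22.8 × 5.7856/3.4153 = 38.6233 kt

38.6 kt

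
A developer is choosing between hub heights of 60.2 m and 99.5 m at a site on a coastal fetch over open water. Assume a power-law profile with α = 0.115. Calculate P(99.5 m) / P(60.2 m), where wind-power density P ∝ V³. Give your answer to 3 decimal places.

Speed ratio: V_B/V_A = (z_B/z_A)^α = (99.5/60.2)^0.115 = (1.6528)^0.115 = 1.05949
Power-density ratio: P_B/P_A = (V_B/V_A)³ = (1.05949)³ = 1.18929

1.189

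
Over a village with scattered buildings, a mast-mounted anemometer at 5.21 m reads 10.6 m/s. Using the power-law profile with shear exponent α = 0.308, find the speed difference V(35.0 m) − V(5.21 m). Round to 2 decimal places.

8.46 m/s

Power law: V₂ = V₁ · (z₂/z₁)^α = 10.6 × (6.7179)^0.308 = 19.0587 m/s
ΔV = 19.0587 − 10.6 = 8.4587 m/s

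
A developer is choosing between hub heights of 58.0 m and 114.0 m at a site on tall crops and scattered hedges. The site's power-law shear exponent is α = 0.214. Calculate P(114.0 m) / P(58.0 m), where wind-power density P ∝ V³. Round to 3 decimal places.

Speed ratio: V_B/V_A = (z_B/z_A)^α = (114.0/58.0)^0.214 = (1.9655)^0.214 = 1.15559
Power-density ratio: P_B/P_A = (V_B/V_A)³ = (1.15559)³ = 1.54316

1.543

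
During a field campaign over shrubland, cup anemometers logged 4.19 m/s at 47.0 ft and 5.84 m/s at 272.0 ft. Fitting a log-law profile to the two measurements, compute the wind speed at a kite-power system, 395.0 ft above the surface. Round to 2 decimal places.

6.19 m/s

Log law: V ∝ ln(z/z₀). From the pair, with r = V₁/V₂ = 0.71747,
ln z₀ = (ln z₁ − r·ln z₂)/(1 − r) = (3.8501 − 0.71747×5.6058)/0.28253 = -0.6082 → z₀ = 0.5444 ft
V₃ = V₁ · ln(z₃/z₀)/ln(z₁/z₀) = 4.19 × 6.5870/4.4583 = 6.1906 m/s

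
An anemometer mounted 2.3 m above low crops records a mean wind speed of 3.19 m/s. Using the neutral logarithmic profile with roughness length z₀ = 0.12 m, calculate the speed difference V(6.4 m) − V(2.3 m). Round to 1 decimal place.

Log law: V₂ = V₁ · ln(z₂/z₀)/ln(z₁/z₀) = 3.19 × 3.9766/2.9532 = 4.2955 m/s
ΔV = 4.2955 − 3.19 = 1.1055 m/s

1.1 m/s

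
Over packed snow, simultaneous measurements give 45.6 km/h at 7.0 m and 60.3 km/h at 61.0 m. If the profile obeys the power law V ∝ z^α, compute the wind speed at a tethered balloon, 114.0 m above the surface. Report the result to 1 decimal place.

First find α: α = ln(V₂/V₁)/ln(z₂/z₁) = ln(60.3/45.6)/ln(61.0/7.0) = 0.27942/2.16496 = 0.1291
Extrapolate from 61.0 m to 114.0 m: V₃ = 60.3 × (114.0/61.0)^0.1291 = 60.3 × 1.0841 = 65.3685 km/h

65.4 km/h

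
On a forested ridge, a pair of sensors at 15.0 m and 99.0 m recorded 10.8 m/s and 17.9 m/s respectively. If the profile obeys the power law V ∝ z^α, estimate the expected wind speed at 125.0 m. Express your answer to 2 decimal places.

19.05 m/s

First find α: α = ln(V₂/V₁)/ln(z₂/z₁) = ln(17.9/10.8)/ln(99.0/15.0) = 0.50525/1.88707 = 0.2677
Extrapolate from 99.0 m to 125.0 m: V₃ = 17.9 × (125.0/99.0)^0.2677 = 17.9 × 1.0644 = 19.0532 m/s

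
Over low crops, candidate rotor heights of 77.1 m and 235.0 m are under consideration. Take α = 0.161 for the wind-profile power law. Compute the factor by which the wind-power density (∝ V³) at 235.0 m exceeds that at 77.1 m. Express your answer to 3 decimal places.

1.713

Speed ratio: V_B/V_A = (z_B/z_A)^α = (235.0/77.1)^0.161 = (3.0480)^0.161 = 1.19654
Power-density ratio: P_B/P_A = (V_B/V_A)³ = (1.19654)³ = 1.71308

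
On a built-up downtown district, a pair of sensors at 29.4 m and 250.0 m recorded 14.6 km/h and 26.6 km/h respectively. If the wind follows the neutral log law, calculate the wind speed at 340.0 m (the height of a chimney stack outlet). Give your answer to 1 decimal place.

Log law: V ∝ ln(z/z₀). From the pair, with r = V₁/V₂ = 0.54887,
ln z₀ = (ln z₁ − r·ln z₂)/(1 − r) = (3.3810 − 0.54887×5.5215)/0.45113 = 0.7768 → z₀ = 2.174 m
V₃ = V₁ · ln(z₃/z₀)/ln(z₁/z₀) = 14.6 × 5.0522/2.6042 = 28.3238 km/h

28.3 km/h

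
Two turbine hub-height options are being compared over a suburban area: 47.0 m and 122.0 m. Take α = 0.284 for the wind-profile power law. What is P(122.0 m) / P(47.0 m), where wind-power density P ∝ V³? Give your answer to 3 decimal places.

Speed ratio: V_B/V_A = (z_B/z_A)^α = (122.0/47.0)^0.284 = (2.5957)^0.284 = 1.31114
Power-density ratio: P_B/P_A = (V_B/V_A)³ = (1.31114)³ = 2.25399

2.254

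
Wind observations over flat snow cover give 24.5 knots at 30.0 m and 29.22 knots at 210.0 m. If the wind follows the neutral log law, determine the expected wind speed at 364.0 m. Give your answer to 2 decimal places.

Log law: V ∝ ln(z/z₀). From the pair, with r = V₁/V₂ = 0.83847,
ln z₀ = (ln z₁ − r·ln z₂)/(1 − r) = (3.4012 − 0.83847×5.3471)/0.16153 = -6.6994 → z₀ = 0.001232 m
V₃ = V₁ · ln(z₃/z₀)/ln(z₁/z₀) = 24.5 × 12.5965/10.1006 = 30.5542 knots

30.55 knots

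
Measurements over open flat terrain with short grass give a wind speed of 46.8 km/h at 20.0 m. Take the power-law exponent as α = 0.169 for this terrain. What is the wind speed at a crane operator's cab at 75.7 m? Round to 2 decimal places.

Power-law profile: V₂ = V₁ · (z₂/z₁)^α
V₂ = 46.8 × (75.7/20.0)^0.169 = 46.8 × (3.7850)^0.169
    = 46.8 × 1.2523 = 58.6056 km/h

58.61 km/h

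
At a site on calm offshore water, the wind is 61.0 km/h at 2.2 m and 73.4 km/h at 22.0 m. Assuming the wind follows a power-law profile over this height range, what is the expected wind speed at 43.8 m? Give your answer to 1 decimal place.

77.6 km/h

First find α: α = ln(V₂/V₁)/ln(z₂/z₁) = ln(73.4/61.0)/ln(22.0/2.2) = 0.18505/2.30259 = 0.0804
Extrapolate from 22.0 m to 43.8 m: V₃ = 73.4 × (43.8/22.0)^0.0804 = 73.4 × 1.0569 = 77.5764 km/h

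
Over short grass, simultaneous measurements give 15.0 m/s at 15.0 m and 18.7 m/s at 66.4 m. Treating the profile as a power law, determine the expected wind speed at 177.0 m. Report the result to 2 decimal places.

21.62 m/s

First find α: α = ln(V₂/V₁)/ln(z₂/z₁) = ln(18.7/15.0)/ln(66.4/15.0) = 0.22047/1.48765 = 0.1482
Extrapolate from 66.4 m to 177.0 m: V₃ = 18.7 × (177.0/66.4)^0.1482 = 18.7 × 1.1564 = 21.6246 m/s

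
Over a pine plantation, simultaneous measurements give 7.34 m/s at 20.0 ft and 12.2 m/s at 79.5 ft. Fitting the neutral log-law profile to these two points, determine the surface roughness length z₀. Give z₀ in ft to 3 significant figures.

z₀ ≈ 2.49 ft

Log law: V(z) ∝ ln(z/z₀). With r = V₁/V₂ = 7.34/12.2 = 0.60164,
r · ln(z₂/z₀) = ln(z₁/z₀) ⇒ ln z₀ = (ln z₁ − r·ln z₂)/(1 − r)
ln z₀ = (2.99573 − 0.60164×4.37576) / 0.39836 = 0.9115
z₀ = exp(0.9115) = 2.488 ft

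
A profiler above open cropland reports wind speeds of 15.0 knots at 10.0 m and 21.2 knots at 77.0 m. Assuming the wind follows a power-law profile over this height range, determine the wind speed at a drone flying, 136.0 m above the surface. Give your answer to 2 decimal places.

23.35 knots

First find α: α = ln(V₂/V₁)/ln(z₂/z₁) = ln(21.2/15.0)/ln(77.0/10.0) = 0.34595/2.04122 = 0.1695
Extrapolate from 77.0 m to 136.0 m: V₃ = 21.2 × (136.0/77.0)^0.1695 = 21.2 × 1.1012 = 23.3457 knots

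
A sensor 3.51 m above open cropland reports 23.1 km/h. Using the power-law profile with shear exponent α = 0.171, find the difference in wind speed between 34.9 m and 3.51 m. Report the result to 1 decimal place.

11.1 km/h

Power law: V₂ = V₁ · (z₂/z₁)^α = 23.1 × (9.9430)^0.171 = 34.2127 km/h
ΔV = 34.2127 − 23.1 = 11.1127 km/h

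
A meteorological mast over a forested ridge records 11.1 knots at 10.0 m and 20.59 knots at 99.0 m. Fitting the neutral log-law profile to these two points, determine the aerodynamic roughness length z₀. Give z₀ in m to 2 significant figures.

Log law: V(z) ∝ ln(z/z₀). With r = V₁/V₂ = 11.1/20.59 = 0.53910,
r · ln(z₂/z₀) = ln(z₁/z₀) ⇒ ln z₀ = (ln z₁ − r·ln z₂)/(1 − r)
ln z₀ = (2.30259 − 0.53910×4.59512) / 0.46090 = -0.3789
z₀ = exp(-0.3789) = 0.6846 m

z₀ ≈ 0.68 m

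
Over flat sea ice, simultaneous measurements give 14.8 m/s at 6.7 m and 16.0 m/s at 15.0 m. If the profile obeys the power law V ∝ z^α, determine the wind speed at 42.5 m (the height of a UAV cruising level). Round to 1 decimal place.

First find α: α = ln(V₂/V₁)/ln(z₂/z₁) = ln(16.0/14.8)/ln(15.0/6.7) = 0.07796/0.80594 = 0.0967
Extrapolate from 15.0 m to 42.5 m: V₃ = 16.0 × (42.5/15.0)^0.0967 = 16.0 × 1.1060 = 17.6959 m/s

17.7 m/s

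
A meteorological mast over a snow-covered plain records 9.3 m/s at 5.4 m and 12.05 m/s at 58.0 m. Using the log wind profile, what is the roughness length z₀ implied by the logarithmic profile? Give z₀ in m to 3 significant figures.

z₀ ≈ 0.00176 m

Log law: V(z) ∝ ln(z/z₀). With r = V₁/V₂ = 9.3/12.05 = 0.77178,
r · ln(z₂/z₀) = ln(z₁/z₀) ⇒ ln z₀ = (ln z₁ − r·ln z₂)/(1 − r)
ln z₀ = (1.68640 − 0.77178×4.06044) / 0.22822 = -6.3422
z₀ = exp(-6.3422) = 0.001760 m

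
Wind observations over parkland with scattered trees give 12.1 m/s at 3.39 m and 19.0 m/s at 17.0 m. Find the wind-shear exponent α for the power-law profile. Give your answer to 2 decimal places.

Power law: V₂/V₁ = (z₂/z₁)^α ⇒ α = ln(V₂/V₁) / ln(z₂/z₁)
α = ln(19.0/12.1) / ln(17.0/3.39) = ln(1.5702) / ln(5.0147)
  = 0.45123 / 1.61238 = 0.27985

α ≈ 0.28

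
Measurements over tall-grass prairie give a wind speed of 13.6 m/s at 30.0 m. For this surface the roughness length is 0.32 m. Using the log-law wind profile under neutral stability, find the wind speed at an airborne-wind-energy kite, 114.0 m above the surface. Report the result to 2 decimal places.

Log law: V(z) ∝ ln(z/z₀), so V₂/V₁ = ln(z₂/z₀) / ln(z₁/z₀).
ln(114.0/0.32) = 5.8756, ln(30.0/0.32) = 4.5406
V₂ = 13.6 × 5.8756/4.5406 = 13.6 × 1.2940 = 17.5986 m/s

17.60 m/s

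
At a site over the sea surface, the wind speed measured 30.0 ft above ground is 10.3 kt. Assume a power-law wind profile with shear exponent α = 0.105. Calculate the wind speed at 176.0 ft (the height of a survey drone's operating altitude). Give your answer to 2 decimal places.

12.40 kt

Power-law profile: V₂ = V₁ · (z₂/z₁)^α
V₂ = 10.3 × (176.0/30.0)^0.105 = 10.3 × (5.8667)^0.105
    = 10.3 × 1.2042 = 12.4028 kt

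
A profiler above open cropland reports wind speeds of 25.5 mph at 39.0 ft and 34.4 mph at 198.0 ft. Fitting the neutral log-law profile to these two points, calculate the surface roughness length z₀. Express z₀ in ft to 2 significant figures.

Log law: V(z) ∝ ln(z/z₀). With r = V₁/V₂ = 25.5/34.4 = 0.74128,
r · ln(z₂/z₀) = ln(z₁/z₀) ⇒ ln z₀ = (ln z₁ − r·ln z₂)/(1 − r)
ln z₀ = (3.66356 − 0.74128×5.28827) / 0.25872 = -0.9915
z₀ = exp(-0.9915) = 0.3710 ft

z₀ ≈ 0.37 ft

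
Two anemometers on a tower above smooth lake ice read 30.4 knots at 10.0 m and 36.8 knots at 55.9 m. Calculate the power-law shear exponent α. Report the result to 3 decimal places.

α ≈ 0.111

Power law: V₂/V₁ = (z₂/z₁)^α ⇒ α = ln(V₂/V₁) / ln(z₂/z₁)
α = ln(36.8/30.4) / ln(55.9/10.0) = ln(1.2105) / ln(5.5900)
  = 0.19106 / 1.72098 = 0.11102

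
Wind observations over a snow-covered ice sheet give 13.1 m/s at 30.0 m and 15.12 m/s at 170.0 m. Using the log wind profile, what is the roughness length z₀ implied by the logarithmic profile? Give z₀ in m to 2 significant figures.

Log law: V(z) ∝ ln(z/z₀). With r = V₁/V₂ = 13.1/15.12 = 0.86640,
r · ln(z₂/z₀) = ln(z₁/z₀) ⇒ ln z₀ = (ln z₁ − r·ln z₂)/(1 − r)
ln z₀ = (3.40120 − 0.86640×5.13580) / 0.13360 = -7.8479
z₀ = exp(-7.8479) = 0.0003906 m

z₀ ≈ 0.00039 m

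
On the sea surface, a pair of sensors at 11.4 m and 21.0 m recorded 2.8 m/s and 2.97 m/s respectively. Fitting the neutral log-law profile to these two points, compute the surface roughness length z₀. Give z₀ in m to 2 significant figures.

Log law: V(z) ∝ ln(z/z₀). With r = V₁/V₂ = 2.8/2.97 = 0.94276,
r · ln(z₂/z₀) = ln(z₁/z₀) ⇒ ln z₀ = (ln z₁ − r·ln z₂)/(1 − r)
ln z₀ = (2.43361 − 0.94276×3.04452) / 0.05724 = -7.6284
z₀ = exp(-7.6284) = 0.0004864 m

z₀ ≈ 0.00049 m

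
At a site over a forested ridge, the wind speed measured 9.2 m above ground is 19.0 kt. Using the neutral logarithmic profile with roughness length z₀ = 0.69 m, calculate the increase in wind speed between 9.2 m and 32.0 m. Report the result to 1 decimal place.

Log law: V₂ = V₁ · ln(z₂/z₀)/ln(z₁/z₀) = 19.0 × 3.8368/2.5903 = 28.1435 kt
ΔV = 28.1435 − 19.0 = 9.1435 kt

9.1 kt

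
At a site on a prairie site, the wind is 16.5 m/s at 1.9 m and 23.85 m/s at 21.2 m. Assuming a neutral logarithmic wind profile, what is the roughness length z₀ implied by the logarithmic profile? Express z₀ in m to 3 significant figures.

Log law: V(z) ∝ ln(z/z₀). With r = V₁/V₂ = 16.5/23.85 = 0.69182,
r · ln(z₂/z₀) = ln(z₁/z₀) ⇒ ln z₀ = (ln z₁ − r·ln z₂)/(1 − r)
ln z₀ = (0.64185 − 0.69182×3.05400) / 0.30818 = -4.7732
z₀ = exp(-4.7732) = 0.008454 m

z₀ ≈ 0.00845 m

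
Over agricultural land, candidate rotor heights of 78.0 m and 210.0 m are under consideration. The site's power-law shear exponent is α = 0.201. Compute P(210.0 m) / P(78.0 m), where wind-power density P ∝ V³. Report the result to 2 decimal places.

1.82

Speed ratio: V_B/V_A = (z_B/z_A)^α = (210.0/78.0)^0.201 = (2.6923)^0.201 = 1.22027
Power-density ratio: P_B/P_A = (V_B/V_A)³ = (1.22027)³ = 1.81704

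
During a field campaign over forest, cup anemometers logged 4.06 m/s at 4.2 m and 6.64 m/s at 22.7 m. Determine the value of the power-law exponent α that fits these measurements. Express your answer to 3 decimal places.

Power law: V₂/V₁ = (z₂/z₁)^α ⇒ α = ln(V₂/V₁) / ln(z₂/z₁)
α = ln(6.64/4.06) / ln(22.7/4.2) = ln(1.6355) / ln(5.4048)
  = 0.49193 / 1.68728 = 0.29155

α ≈ 0.292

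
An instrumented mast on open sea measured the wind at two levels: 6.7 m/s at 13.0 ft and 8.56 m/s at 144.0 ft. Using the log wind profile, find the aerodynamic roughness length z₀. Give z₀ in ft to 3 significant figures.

z₀ ≈ 0.00225 ft

Log law: V(z) ∝ ln(z/z₀). With r = V₁/V₂ = 6.7/8.56 = 0.78271,
r · ln(z₂/z₀) = ln(z₁/z₀) ⇒ ln z₀ = (ln z₁ − r·ln z₂)/(1 − r)
ln z₀ = (2.56495 − 0.78271×4.96981) / 0.21729 = -6.0977
z₀ = exp(-6.0977) = 0.002248 ft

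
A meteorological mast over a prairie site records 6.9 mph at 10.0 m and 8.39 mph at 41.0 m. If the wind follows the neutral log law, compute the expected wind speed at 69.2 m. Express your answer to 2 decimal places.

8.94 mph

Log law: V ∝ ln(z/z₀). From the pair, with r = V₁/V₂ = 0.82241,
ln z₀ = (ln z₁ − r·ln z₂)/(1 − r) = (2.3026 − 0.82241×3.7136)/0.17759 = -4.2315 → z₀ = 0.01453 m
V₃ = V₁ · ln(z₃/z₀)/ln(z₁/z₀) = 6.9 × 8.4685/6.5341 = 8.9427 mph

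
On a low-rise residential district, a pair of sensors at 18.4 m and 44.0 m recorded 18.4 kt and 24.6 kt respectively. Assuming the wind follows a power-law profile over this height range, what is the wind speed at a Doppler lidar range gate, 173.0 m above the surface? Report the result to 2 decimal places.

38.81 kt

First find α: α = ln(V₂/V₁)/ln(z₂/z₁) = ln(24.6/18.4)/ln(44.0/18.4) = 0.29040/0.87184 = 0.3331
Extrapolate from 44.0 m to 173.0 m: V₃ = 24.6 × (173.0/44.0)^0.3331 = 24.6 × 1.5778 = 38.8137 kt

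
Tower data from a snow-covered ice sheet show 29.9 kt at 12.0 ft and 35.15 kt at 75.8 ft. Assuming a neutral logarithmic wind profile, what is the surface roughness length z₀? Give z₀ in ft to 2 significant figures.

z₀ ≈ 0.00033 ft

Log law: V(z) ∝ ln(z/z₀). With r = V₁/V₂ = 29.9/35.15 = 0.85064,
r · ln(z₂/z₀) = ln(z₁/z₀) ⇒ ln z₀ = (ln z₁ − r·ln z₂)/(1 − r)
ln z₀ = (2.48491 − 0.85064×4.32810) / 0.14936 = -8.0125
z₀ = exp(-8.0125) = 0.0003313 ft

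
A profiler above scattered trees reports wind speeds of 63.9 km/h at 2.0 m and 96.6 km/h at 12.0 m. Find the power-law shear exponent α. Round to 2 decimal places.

Power law: V₂/V₁ = (z₂/z₁)^α ⇒ α = ln(V₂/V₁) / ln(z₂/z₁)
α = ln(96.6/63.9) / ln(12.0/2.0) = ln(1.5117) / ln(6.0000)
  = 0.41326 / 1.79176 = 0.23064

α ≈ 0.23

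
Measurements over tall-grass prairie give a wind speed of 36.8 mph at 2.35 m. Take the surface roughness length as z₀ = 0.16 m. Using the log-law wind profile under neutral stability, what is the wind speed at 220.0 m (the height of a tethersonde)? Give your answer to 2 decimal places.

Log law: V(z) ∝ ln(z/z₀), so V₂/V₁ = ln(z₂/z₀) / ln(z₁/z₀).
ln(220.0/0.16) = 7.2262, ln(2.35/0.16) = 2.6870
V₂ = 36.8 × 7.2262/2.6870 = 36.8 × 2.6893 = 98.9672 mph

98.97 mph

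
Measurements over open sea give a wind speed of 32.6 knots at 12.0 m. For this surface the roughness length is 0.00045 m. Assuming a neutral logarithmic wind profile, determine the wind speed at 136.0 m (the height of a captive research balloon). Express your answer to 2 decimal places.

Log law: V(z) ∝ ln(z/z₀), so V₂/V₁ = ln(z₂/z₀) / ln(z₁/z₀).
ln(136.0/0.00045) = 12.6189, ln(12.0/0.00045) = 10.1912
V₂ = 32.6 × 12.6189/10.1912 = 32.6 × 1.2382 = 40.3660 knots

40.37 knots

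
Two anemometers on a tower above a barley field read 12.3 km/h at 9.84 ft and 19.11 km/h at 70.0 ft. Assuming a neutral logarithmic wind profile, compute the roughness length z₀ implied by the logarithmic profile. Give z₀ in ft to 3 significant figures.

z₀ ≈ 0.284 ft

Log law: V(z) ∝ ln(z/z₀). With r = V₁/V₂ = 12.3/19.11 = 0.64364,
r · ln(z₂/z₀) = ln(z₁/z₀) ⇒ ln z₀ = (ln z₁ − r·ln z₂)/(1 − r)
ln z₀ = (2.28646 − 0.64364×4.24850) / 0.35636 = -1.2573
z₀ = exp(-1.2573) = 0.2844 ft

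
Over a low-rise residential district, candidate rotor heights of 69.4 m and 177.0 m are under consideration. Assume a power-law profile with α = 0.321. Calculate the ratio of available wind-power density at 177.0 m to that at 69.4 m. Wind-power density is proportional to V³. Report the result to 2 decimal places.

Speed ratio: V_B/V_A = (z_B/z_A)^α = (177.0/69.4)^0.321 = (2.5504)^0.321 = 1.35059
Power-density ratio: P_B/P_A = (V_B/V_A)³ = (1.35059)³ = 2.46359

2.46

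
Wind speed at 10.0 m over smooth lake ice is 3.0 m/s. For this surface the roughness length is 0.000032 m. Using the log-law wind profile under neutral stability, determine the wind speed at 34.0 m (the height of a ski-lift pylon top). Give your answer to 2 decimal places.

Log law: V(z) ∝ ln(z/z₀), so V₂/V₁ = ln(z₂/z₀) / ln(z₁/z₀).
ln(34.0/0.000032) = 13.8761, ln(10.0/0.000032) = 12.6524
V₂ = 3.0 × 13.8761/12.6524 = 3.0 × 1.0967 = 3.2902 m/s

3.29 m/s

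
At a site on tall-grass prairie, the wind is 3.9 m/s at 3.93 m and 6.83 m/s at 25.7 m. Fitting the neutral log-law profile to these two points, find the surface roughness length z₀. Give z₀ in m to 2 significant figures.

z₀ ≈ 0.32 m

Log law: V(z) ∝ ln(z/z₀). With r = V₁/V₂ = 3.9/6.83 = 0.57101,
r · ln(z₂/z₀) = ln(z₁/z₀) ⇒ ln z₀ = (ln z₁ − r·ln z₂)/(1 − r)
ln z₀ = (1.36864 − 0.57101×3.24649) / 0.42899 = -1.1309
z₀ = exp(-1.1309) = 0.3227 m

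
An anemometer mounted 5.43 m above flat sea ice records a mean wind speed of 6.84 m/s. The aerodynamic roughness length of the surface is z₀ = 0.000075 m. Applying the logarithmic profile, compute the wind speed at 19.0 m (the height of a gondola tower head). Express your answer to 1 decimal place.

7.6 m/s

Log law: V(z) ∝ ln(z/z₀), so V₂/V₁ = ln(z₂/z₀) / ln(z₁/z₀).
ln(19.0/0.000075) = 12.4425, ln(5.43/0.000075) = 11.1900
V₂ = 6.84 × 12.4425/11.1900 = 6.84 × 1.1119 = 7.6056 m/s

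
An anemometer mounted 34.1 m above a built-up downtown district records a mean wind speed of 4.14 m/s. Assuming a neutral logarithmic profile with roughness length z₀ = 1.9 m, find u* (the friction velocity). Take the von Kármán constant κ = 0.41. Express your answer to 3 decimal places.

u* ≈ 0.588 m/s

Log law: V(z) = (u*/κ) · ln(z/z₀) ⇒ u* = κ · V / ln(z/z₀)
u* = 0.41 × 4.14 / ln(34.1/1.9) = 0.41 × 4.14 / 2.8874
   = 1.6974 / 2.8874 = 0.5879 m/s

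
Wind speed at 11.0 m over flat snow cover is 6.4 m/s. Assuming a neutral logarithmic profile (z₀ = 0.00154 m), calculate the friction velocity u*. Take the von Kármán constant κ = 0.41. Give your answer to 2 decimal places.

u* ≈ 0.30 m/s

Log law: V(z) = (u*/κ) · ln(z/z₀) ⇒ u* = κ · V / ln(z/z₀)
u* = 0.41 × 6.4 / ln(11.0/0.00154) = 0.41 × 6.4 / 8.8739
   = 2.6240 / 8.8739 = 0.2957 m/s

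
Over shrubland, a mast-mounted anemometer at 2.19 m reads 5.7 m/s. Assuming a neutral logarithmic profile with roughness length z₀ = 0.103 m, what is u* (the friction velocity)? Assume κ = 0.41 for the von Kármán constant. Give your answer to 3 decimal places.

u* ≈ 0.764 m/s

Log law: V(z) = (u*/κ) · ln(z/z₀) ⇒ u* = κ · V / ln(z/z₀)
u* = 0.41 × 5.7 / ln(2.19/0.103) = 0.41 × 5.7 / 3.0569
   = 2.3370 / 3.0569 = 0.7645 m/s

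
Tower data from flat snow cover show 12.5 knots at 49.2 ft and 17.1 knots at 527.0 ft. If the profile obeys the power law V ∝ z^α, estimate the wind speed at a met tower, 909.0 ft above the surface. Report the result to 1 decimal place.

First find α: α = ln(V₂/V₁)/ln(z₂/z₁) = ln(17.1/12.5)/ln(527.0/49.2) = 0.31335/2.37131 = 0.1321
Extrapolate from 527.0 ft to 909.0 ft: V₃ = 17.1 × (909.0/527.0)^0.1321 = 17.1 × 1.0747 = 18.3773 knots

18.4 knots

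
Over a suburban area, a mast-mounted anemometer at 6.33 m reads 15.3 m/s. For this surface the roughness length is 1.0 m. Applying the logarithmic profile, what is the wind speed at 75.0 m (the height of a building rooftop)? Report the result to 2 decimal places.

Log law: V(z) ∝ ln(z/z₀), so V₂/V₁ = ln(z₂/z₀) / ln(z₁/z₀).
ln(75.0/1.0) = 4.3175, ln(6.33/1.0) = 1.8453
V₂ = 15.3 × 4.3175/1.8453 = 15.3 × 2.3397 = 35.7977 m/s

35.80 m/s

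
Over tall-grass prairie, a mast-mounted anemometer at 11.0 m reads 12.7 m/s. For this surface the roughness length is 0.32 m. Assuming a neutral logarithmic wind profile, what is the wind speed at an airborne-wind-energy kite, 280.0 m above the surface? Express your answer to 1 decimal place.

24.3 m/s

Log law: V(z) ∝ ln(z/z₀), so V₂/V₁ = ln(z₂/z₀) / ln(z₁/z₀).
ln(280.0/0.32) = 6.7742, ln(11.0/0.32) = 3.5373
V₂ = 12.7 × 6.7742/3.5373 = 12.7 × 1.9151 = 24.3214 m/s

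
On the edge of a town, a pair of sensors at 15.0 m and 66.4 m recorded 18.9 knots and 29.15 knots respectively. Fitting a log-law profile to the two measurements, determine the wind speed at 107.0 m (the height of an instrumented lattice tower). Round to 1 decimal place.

32.4 knots

Log law: V ∝ ln(z/z₀). From the pair, with r = V₁/V₂ = 0.64837,
ln z₀ = (ln z₁ − r·ln z₂)/(1 − r) = (2.7081 − 0.64837×4.1957)/0.35163 = -0.0350 → z₀ = 0.9656 m
V₃ = V₁ · ln(z₃/z₀)/ln(z₁/z₀) = 18.9 × 4.7079/2.7431 = 32.4375 knots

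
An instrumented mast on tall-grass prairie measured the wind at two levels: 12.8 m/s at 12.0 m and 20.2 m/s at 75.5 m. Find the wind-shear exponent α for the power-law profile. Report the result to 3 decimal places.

α ≈ 0.248

Power law: V₂/V₁ = (z₂/z₁)^α ⇒ α = ln(V₂/V₁) / ln(z₂/z₁)
α = ln(20.2/12.8) / ln(75.5/12.0) = ln(1.5781) / ln(6.2917)
  = 0.45624 / 1.83923 = 0.24806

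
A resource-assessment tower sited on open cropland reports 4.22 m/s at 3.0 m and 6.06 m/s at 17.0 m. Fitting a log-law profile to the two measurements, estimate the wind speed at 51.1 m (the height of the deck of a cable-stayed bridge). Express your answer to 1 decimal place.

7.2 m/s

Log law: V ∝ ln(z/z₀). From the pair, with r = V₁/V₂ = 0.69637,
ln z₀ = (ln z₁ − r·ln z₂)/(1 − r) = (1.0986 − 0.69637×2.8332)/0.30363 = -2.8797 → z₀ = 0.05615 m
V₃ = V₁ · ln(z₃/z₀)/ln(z₁/z₀) = 4.22 × 6.8134/3.9783 = 7.2274 m/s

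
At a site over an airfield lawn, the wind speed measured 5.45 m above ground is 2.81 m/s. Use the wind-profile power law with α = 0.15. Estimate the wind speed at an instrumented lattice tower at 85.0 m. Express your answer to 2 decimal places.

Power-law profile: V₂ = V₁ · (z₂/z₁)^α
V₂ = 2.81 × (85.0/5.45)^0.15 = 2.81 × (15.5963)^0.15
    = 2.81 × 1.5099 = 4.2429 m/s

4.24 m/s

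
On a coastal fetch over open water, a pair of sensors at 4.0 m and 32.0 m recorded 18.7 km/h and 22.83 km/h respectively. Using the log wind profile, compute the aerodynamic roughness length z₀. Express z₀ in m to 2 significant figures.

Log law: V(z) ∝ ln(z/z₀). With r = V₁/V₂ = 18.7/22.83 = 0.81910,
r · ln(z₂/z₀) = ln(z₁/z₀) ⇒ ln z₀ = (ln z₁ − r·ln z₂)/(1 − r)
ln z₀ = (1.38629 − 0.81910×3.46574) / 0.18090 = -8.0291
z₀ = exp(-8.0291) = 0.0003258 m

z₀ ≈ 0.00033 m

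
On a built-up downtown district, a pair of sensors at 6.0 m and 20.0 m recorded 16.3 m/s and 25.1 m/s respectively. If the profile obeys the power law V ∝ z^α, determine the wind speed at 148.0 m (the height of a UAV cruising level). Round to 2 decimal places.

First find α: α = ln(V₂/V₁)/ln(z₂/z₁) = ln(25.1/16.3)/ln(20.0/6.0) = 0.43170/1.20397 = 0.3586
Extrapolate from 20.0 m to 148.0 m: V₃ = 25.1 × (148.0/20.0)^0.3586 = 25.1 × 2.0496 = 51.4458 m/s

51.45 m/s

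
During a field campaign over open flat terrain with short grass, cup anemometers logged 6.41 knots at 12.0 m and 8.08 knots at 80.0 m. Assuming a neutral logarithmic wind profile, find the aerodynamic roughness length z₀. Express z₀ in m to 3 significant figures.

Log law: V(z) ∝ ln(z/z₀). With r = V₁/V₂ = 6.41/8.08 = 0.79332,
r · ln(z₂/z₀) = ln(z₁/z₀) ⇒ ln z₀ = (ln z₁ − r·ln z₂)/(1 − r)
ln z₀ = (2.48491 − 0.79332×4.38203) / 0.20668 = -4.7969
z₀ = exp(-4.7969) = 0.008256 m

z₀ ≈ 0.00826 m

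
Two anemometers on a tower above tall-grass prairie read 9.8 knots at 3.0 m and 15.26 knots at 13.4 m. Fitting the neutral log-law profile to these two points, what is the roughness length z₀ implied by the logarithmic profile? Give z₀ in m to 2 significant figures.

z₀ ≈ 0.20 m

Log law: V(z) ∝ ln(z/z₀). With r = V₁/V₂ = 9.8/15.26 = 0.64220,
r · ln(z₂/z₀) = ln(z₁/z₀) ⇒ ln z₀ = (ln z₁ − r·ln z₂)/(1 − r)
ln z₀ = (1.09861 − 0.64220×2.59525) / 0.35780 = -1.5877
z₀ = exp(-1.5877) = 0.2044 m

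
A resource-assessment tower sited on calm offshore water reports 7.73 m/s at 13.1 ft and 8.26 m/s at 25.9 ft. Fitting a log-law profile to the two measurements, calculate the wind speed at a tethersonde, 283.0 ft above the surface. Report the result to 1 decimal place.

Log law: V ∝ ln(z/z₀). From the pair, with r = V₁/V₂ = 0.93584,
ln z₀ = (ln z₁ − r·ln z₂)/(1 − r) = (2.5726 − 0.93584×3.2542)/0.06416 = -7.3689 → z₀ = 0.0006306 ft
V₃ = V₁ · ln(z₃/z₀)/ln(z₁/z₀) = 7.73 × 13.0144/9.9415 = 10.1193 m/s

10.1 m/s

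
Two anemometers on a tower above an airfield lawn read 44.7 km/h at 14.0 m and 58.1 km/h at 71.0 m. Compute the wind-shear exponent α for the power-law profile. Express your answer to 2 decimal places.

α ≈ 0.16

Power law: V₂/V₁ = (z₂/z₁)^α ⇒ α = ln(V₂/V₁) / ln(z₂/z₁)
α = ln(58.1/44.7) / ln(71.0/14.0) = ln(1.2998) / ln(5.0714)
  = 0.26219 / 1.62362 = 0.16149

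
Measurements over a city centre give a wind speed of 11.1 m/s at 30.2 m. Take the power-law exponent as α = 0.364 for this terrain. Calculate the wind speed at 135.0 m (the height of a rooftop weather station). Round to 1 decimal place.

19.1 m/s

Power-law profile: V₂ = V₁ · (z₂/z₁)^α
V₂ = 11.1 × (135.0/30.2)^0.364 = 11.1 × (4.4702)^0.364
    = 11.1 × 1.7247 = 19.1444 m/s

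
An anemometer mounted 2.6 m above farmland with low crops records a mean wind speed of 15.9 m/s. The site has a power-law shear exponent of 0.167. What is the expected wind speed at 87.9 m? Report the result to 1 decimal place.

28.6 m/s

Power-law profile: V₂ = V₁ · (z₂/z₁)^α
V₂ = 15.9 × (87.9/2.6)^0.167 = 15.9 × (33.8077)^0.167
    = 15.9 × 1.8003 = 28.6248 m/s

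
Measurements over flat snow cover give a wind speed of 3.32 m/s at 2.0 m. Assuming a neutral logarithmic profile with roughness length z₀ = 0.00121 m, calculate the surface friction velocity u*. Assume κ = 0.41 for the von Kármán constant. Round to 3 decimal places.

u* ≈ 0.184 m/s

Log law: V(z) = (u*/κ) · ln(z/z₀) ⇒ u* = κ · V / ln(z/z₀)
u* = 0.41 × 3.32 / ln(2.0/0.00121) = 0.41 × 3.32 / 7.4103
   = 1.3612 / 7.4103 = 0.1837 m/s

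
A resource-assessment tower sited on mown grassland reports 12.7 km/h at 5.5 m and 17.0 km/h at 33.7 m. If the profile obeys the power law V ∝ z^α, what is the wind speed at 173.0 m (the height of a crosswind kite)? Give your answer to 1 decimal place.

22.1 km/h

First find α: α = ln(V₂/V₁)/ln(z₂/z₁) = ln(17.0/12.7)/ln(33.7/5.5) = 0.29161/1.81275 = 0.1609
Extrapolate from 33.7 m to 173.0 m: V₃ = 17.0 × (173.0/33.7)^0.1609 = 17.0 × 1.3010 = 22.1173 km/h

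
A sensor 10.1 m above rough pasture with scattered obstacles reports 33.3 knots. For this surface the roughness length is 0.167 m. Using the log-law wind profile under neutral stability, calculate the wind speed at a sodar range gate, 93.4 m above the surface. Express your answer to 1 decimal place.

51.4 knots

Log law: V(z) ∝ ln(z/z₀), so V₂/V₁ = ln(z₂/z₀) / ln(z₁/z₀).
ln(93.4/0.167) = 6.3267, ln(10.1/0.167) = 4.1023
V₂ = 33.3 × 6.3267/4.1023 = 33.3 × 1.5422 = 51.3560 knots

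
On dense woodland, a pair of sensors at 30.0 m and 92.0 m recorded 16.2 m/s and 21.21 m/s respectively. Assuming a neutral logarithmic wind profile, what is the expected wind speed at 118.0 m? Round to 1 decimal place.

Log law: V ∝ ln(z/z₀). From the pair, with r = V₁/V₂ = 0.76379,
ln z₀ = (ln z₁ − r·ln z₂)/(1 − r) = (3.4012 − 0.76379×4.5218)/0.23621 = -0.2223 → z₀ = 0.8007 m
V₃ = V₁ · ln(z₃/z₀)/ln(z₁/z₀) = 16.2 × 4.9930/3.6235 = 22.3228 m/s

22.3 m/s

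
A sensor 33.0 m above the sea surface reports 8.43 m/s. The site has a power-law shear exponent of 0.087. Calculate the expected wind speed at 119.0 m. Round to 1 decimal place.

Power-law profile: V₂ = V₁ · (z₂/z₁)^α
V₂ = 8.43 × (119.0/33.0)^0.087 = 8.43 × (3.6061)^0.087
    = 8.43 × 1.1181 = 9.4252 m/s

9.4 m/s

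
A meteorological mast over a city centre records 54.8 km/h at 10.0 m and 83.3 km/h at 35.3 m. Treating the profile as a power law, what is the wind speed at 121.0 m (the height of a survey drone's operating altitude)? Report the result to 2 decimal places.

125.39 km/h

First find α: α = ln(V₂/V₁)/ln(z₂/z₁) = ln(83.3/54.8)/ln(35.3/10.0) = 0.41876/1.26130 = 0.3320
Extrapolate from 35.3 m to 121.0 m: V₃ = 83.3 × (121.0/35.3)^0.3320 = 83.3 × 1.5053 = 125.3925 km/h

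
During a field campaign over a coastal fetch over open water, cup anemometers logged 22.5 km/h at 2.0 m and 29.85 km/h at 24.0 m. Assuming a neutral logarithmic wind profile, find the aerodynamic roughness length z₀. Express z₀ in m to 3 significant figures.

z₀ ≈ 0.000994 m

Log law: V(z) ∝ ln(z/z₀). With r = V₁/V₂ = 22.5/29.85 = 0.75377,
r · ln(z₂/z₀) = ln(z₁/z₀) ⇒ ln z₀ = (ln z₁ − r·ln z₂)/(1 − r)
ln z₀ = (0.69315 − 0.75377×3.17805) / 0.24623 = -6.9137
z₀ = exp(-6.9137) = 0.0009941 m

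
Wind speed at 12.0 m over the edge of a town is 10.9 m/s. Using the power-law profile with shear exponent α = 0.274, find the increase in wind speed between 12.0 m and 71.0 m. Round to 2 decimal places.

Power law: V₂ = V₁ · (z₂/z₁)^α = 10.9 × (5.9167)^0.274 = 17.7409 m/s
ΔV = 17.7409 − 10.9 = 6.8409 m/s

6.84 m/s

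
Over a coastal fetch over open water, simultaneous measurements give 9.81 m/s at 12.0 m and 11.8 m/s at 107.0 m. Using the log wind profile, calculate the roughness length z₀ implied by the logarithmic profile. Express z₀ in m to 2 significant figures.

Log law: V(z) ∝ ln(z/z₀). With r = V₁/V₂ = 9.81/11.8 = 0.83136,
r · ln(z₂/z₀) = ln(z₁/z₀) ⇒ ln z₀ = (ln z₁ − r·ln z₂)/(1 − r)
ln z₀ = (2.48491 − 0.83136×4.67283) / 0.16864 = -8.3008
z₀ = exp(-8.3008) = 0.0002483 m

z₀ ≈ 0.00025 m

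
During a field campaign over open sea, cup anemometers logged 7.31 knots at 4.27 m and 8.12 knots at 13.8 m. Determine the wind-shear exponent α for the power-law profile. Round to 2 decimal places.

Power law: V₂/V₁ = (z₂/z₁)^α ⇒ α = ln(V₂/V₁) / ln(z₂/z₁)
α = ln(8.12/7.31) / ln(13.8/4.27) = ln(1.1108) / ln(3.2319)
  = 0.10509 / 1.17305 = 0.08958

α ≈ 0.09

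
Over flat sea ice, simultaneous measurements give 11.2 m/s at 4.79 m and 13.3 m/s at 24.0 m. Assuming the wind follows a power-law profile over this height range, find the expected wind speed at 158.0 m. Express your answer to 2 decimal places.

First find α: α = ln(V₂/V₁)/ln(z₂/z₁) = ln(13.3/11.2)/ln(24.0/4.79) = 0.17185/1.61152 = 0.1066
Extrapolate from 24.0 m to 158.0 m: V₃ = 13.3 × (158.0/24.0)^0.1066 = 13.3 × 1.2226 = 16.2603 m/s

16.26 m/s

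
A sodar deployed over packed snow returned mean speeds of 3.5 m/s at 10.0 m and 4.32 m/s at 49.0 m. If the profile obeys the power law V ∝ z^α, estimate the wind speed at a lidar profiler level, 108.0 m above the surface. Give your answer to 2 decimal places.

First find α: α = ln(V₂/V₁)/ln(z₂/z₁) = ln(4.32/3.5)/ln(49.0/10.0) = 0.21049/1.58924 = 0.1324
Extrapolate from 49.0 m to 108.0 m: V₃ = 4.32 × (108.0/49.0)^0.1324 = 4.32 × 1.1104 = 4.7967 m/s

4.80 m/s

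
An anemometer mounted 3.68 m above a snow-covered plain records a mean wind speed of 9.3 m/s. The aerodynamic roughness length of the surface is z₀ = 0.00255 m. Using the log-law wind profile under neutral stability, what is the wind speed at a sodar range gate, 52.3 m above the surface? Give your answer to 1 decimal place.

Log law: V(z) ∝ ln(z/z₀), so V₂/V₁ = ln(z₂/z₀) / ln(z₁/z₀).
ln(52.3/0.00255) = 9.9287, ln(3.68/0.00255) = 7.2746
V₂ = 9.3 × 9.9287/7.2746 = 9.3 × 1.3648 = 12.6930 m/s

12.7 m/s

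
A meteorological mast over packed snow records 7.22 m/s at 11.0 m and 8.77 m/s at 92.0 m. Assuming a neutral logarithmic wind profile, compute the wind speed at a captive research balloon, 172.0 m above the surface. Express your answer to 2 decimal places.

9.23 m/s

Log law: V ∝ ln(z/z₀). From the pair, with r = V₁/V₂ = 0.82326,
ln z₀ = (ln z₁ − r·ln z₂)/(1 − r) = (2.3979 − 0.82326×4.5218)/0.17674 = -7.4953 → z₀ = 0.0005557 m
V₃ = V₁ · ln(z₃/z₀)/ln(z₁/z₀) = 7.22 × 12.6428/9.8932 = 9.2266 m/s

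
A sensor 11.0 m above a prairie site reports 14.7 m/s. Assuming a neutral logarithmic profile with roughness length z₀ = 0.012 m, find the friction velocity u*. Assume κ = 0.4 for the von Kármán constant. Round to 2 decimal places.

Log law: V(z) = (u*/κ) · ln(z/z₀) ⇒ u* = κ · V / ln(z/z₀)
u* = 0.4 × 14.7 / ln(11.0/0.012) = 0.4 × 14.7 / 6.8207
   = 5.8800 / 6.8207 = 0.8621 m/s

u* ≈ 0.86 m/s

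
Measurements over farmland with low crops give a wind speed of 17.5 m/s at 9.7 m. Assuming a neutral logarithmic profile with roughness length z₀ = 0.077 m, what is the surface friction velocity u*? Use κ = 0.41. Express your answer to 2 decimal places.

Log law: V(z) = (u*/κ) · ln(z/z₀) ⇒ u* = κ · V / ln(z/z₀)
u* = 0.41 × 17.5 / ln(9.7/0.077) = 0.41 × 17.5 / 4.8361
   = 7.1750 / 4.8361 = 1.4836 m/s

u* ≈ 1.48 m/s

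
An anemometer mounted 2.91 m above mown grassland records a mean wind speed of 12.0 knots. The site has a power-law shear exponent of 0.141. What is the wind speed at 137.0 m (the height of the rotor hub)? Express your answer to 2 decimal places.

Power-law profile: V₂ = V₁ · (z₂/z₁)^α
V₂ = 12.0 × (137.0/2.91)^0.141 = 12.0 × (47.0790)^0.141
    = 12.0 × 1.7213 = 20.6562 knots

20.66 knots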